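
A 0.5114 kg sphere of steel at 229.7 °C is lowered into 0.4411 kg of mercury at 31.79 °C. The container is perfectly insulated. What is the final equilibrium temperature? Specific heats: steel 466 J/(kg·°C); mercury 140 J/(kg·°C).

T_f ≈ 189.0 °C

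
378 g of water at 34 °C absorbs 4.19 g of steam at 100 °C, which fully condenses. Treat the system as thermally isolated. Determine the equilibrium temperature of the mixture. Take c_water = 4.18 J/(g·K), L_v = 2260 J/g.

Net heat exchanged in the isolated system is zero:
condense steam: −4.19×2260 = −9469.4
  condensed water 100 °C→T: 17.51(T − 100)
  original water: 1580(T − 34)
1597.6 T = 9469.4 + 1751.4 + 53721 = 64942
T ≈ 40.65 °C, under the boiling point, so the assumption holds.

T_f ≈ 40.7 °C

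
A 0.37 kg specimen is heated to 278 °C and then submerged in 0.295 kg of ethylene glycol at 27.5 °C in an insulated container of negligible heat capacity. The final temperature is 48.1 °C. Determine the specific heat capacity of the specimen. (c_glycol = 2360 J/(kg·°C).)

c ≈ 169 J/(kg·°C)

Heat lost by the specimen = heat gained by the glycol:
0.37×c×(278 − 48.1) = 0.295×2360×(48.1 − 27.5)
85.06 c = 14342  ⇒  c ≈ 168.6 J/(kg·°C)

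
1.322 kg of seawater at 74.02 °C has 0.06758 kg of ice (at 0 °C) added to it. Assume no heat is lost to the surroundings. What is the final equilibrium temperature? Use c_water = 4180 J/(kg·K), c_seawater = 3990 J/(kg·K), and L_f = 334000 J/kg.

T_f ≈ 66.2 °C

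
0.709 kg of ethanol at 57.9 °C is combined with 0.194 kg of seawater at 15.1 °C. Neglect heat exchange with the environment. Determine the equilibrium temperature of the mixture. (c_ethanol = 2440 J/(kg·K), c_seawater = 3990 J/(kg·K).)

T_f ≈ 44.7 °C

Heat gained plus heat lost sum to zero:
0.709·2440·(T − 57.9) + 0.194·3990·(T − 15.1) = 0
(1730 + 774.06) T = 1730·57.9 + 774.06·15.1
T = 111853/2504 ≈ 44.67 °C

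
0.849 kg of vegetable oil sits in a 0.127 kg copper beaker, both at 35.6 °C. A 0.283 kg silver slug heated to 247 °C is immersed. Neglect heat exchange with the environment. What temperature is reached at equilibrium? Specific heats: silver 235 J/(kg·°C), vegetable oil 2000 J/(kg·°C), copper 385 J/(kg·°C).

T_f ≈ 43.4 °C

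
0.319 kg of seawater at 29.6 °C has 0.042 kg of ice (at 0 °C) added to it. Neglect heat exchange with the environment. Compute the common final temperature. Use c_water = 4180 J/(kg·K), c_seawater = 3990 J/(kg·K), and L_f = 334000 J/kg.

Energy conservation, ΣQ = 0:
fusion: m_ice L_f = 0.042×334000 = 14028; warm the meltwater: 175.56 T; seawater: 1272.8(T − 29.6)
1448.4 T = 37675 − 14028 = 23647
T ≈ 16.33 °C. Since T > 0 °C, the all-ice-melts assumption holds.

T_f ≈ 16.3 °C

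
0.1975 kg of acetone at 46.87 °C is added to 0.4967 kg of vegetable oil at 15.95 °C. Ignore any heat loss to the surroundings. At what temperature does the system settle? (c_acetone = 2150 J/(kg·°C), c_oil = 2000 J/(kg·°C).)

Heat gained plus heat lost sum to zero:
0.1975*2150*(T − 46.87) + 0.4967*2000*(T − 15.95) = 0
(424.62 + 993.4) T = 424.62*46.87 + 993.4*15.95
T = 35747 / 1418 = 25.2 °C

T_f ≈ 25.2 °C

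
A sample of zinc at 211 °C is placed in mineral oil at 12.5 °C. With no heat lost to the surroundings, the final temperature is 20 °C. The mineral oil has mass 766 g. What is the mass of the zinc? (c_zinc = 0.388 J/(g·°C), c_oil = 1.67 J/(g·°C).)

m ≈ 129 g

Heat lost by the zinc = heat gained by the oil:
m×0.388×(211 − 20) = 766×1.67×(20 − 12.5)
74.11 m = 9594.1  ⇒  m ≈ 129.5 g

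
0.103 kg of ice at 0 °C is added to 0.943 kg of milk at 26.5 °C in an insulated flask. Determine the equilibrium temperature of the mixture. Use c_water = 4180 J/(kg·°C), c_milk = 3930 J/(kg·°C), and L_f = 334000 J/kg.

T_f ≈ 15.4 °C

Sum of m c ΔT and latent-heat terms is zero:
latent heat to melt: 0.103·334000 = 34402; meltwater 0→T: 0.103·4180·T = 430.54 T; milk cools: 0.943·3930·(T − 26.5) = 3706(T − 26.5)
4136.5 T = 98209 − 34402 = 63807
T ≈ 15.43 °C — above 0 °C, consistent with complete melting.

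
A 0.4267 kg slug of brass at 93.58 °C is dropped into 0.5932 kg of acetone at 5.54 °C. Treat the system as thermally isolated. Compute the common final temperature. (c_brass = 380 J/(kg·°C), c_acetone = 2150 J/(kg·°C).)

Conservation of energy gives ΣQ = 0:
0.4267×380×(T − 93.58) + 0.5932×2150×(T − 5.54) = 0
162.15(T − 93.58) + 1275.4(T − 5.54) = 0
1437.5 T = 22239
T ≈ 15.47 °C

T_f ≈ 15.5 °C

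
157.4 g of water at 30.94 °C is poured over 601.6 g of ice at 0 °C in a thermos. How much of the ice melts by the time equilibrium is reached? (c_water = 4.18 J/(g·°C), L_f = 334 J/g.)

m_melted ≈ 60.9 g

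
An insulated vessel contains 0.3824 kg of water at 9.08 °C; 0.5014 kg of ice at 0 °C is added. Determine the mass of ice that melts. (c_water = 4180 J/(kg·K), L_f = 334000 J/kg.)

m_melted ≈ 0.0435 kg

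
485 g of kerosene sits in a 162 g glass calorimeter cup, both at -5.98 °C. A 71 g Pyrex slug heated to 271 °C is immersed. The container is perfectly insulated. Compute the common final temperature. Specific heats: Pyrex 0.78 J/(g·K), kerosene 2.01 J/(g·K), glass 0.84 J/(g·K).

T_f ≈ 7.2 °C

Energy conservation, ΣQ = 0:
71×0.78×(T − 271) + 485×2.01×(T − (-5.98)) + 162×0.84×(T − (-5.98)) = 0
1166.3 T = 8364.6
T = 8364.6/1166.3 ≈ 7.17 °C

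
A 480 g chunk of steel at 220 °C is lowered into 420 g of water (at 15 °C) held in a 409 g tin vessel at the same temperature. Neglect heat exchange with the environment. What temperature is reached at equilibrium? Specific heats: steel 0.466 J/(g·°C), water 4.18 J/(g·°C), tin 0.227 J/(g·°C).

T_f ≈ 37.1 °C

Energy conservation, ΣQ = 0:
480*0.466*(T − 220) + 420*4.18*(T − 15) + 409*0.227*(T − 15) = 0
223.68(T − 220) + 1755.6(T − 15) + 92.84(T − 15) = 0
2072.1 T = 76936
T = 76936 / 2072.1 = 37.1 °C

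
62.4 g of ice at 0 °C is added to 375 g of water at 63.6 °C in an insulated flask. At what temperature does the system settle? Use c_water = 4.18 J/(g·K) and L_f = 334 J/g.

Let T be the final temperature. ΣQ_i = 0:
fusion: m_ice L_f = 62.4·334 = 20842
  warm the meltwater: 260.83 T
  water: 1567.5(T − 63.6)
1828.3 T = 99693 − 20842 = 78851
T ≈ 43.13 °C (positive, so assuming full melt was valid).

T_f ≈ 43.1 °C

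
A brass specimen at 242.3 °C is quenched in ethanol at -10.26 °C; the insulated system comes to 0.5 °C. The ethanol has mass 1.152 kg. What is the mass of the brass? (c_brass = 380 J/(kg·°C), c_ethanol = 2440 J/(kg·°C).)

Conservation of energy gives ΣQ = 0:
m·380·(0.5 − 242.3) + 1.152·2440·(0.5 − (-10.26)) = 0
-91884 m = -30245
m = -30245/-91884 ≈ 0.3292 kg

m ≈ 0.329 kg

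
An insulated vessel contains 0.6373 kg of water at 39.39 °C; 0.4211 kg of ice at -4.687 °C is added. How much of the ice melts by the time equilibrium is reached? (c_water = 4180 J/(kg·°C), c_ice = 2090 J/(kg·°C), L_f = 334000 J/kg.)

m_melted ≈ 0.302 kg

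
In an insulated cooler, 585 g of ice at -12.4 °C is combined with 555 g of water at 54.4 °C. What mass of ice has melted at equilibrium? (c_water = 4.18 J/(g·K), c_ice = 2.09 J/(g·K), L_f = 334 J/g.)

m_melted ≈ 332 g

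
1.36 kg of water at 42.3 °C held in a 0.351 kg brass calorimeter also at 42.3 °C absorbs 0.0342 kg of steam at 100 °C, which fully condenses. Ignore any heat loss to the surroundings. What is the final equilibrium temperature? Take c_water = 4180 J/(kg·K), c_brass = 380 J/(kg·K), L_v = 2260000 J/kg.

T_f ≈ 56.6 °C

Conservation of energy gives ΣQ = 0:
steam→water at 100 °C releases m L_v = 0.0342·2260000 = 77292; condensate cools 100→T: 0.0342·4180·(T − 100) = 142.96(T − 100); water warms: 1.36·4180·(T − 42.3) = 5684.8(T − 42.3); cup: 133.38(T − 42.3)
5961.1 T = 77292 + 14296 + 246109 = 337697
T ≈ 56.65 °C, under the boiling point, so the assumption holds.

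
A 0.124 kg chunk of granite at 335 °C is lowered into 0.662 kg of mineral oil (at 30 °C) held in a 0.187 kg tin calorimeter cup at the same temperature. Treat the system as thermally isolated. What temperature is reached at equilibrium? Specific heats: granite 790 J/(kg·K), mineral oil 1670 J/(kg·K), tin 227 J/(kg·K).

T_f = Σ m_i c_i T_i / Σ m_i c_i:
T_f = (97.96*335 + 1105.5*30 + 42.45*30) / (97.96 + 1105.5 + 42.45)
    = 67256 / 1245.9 ≈ 53.98 °C

T_f ≈ 54.0 °C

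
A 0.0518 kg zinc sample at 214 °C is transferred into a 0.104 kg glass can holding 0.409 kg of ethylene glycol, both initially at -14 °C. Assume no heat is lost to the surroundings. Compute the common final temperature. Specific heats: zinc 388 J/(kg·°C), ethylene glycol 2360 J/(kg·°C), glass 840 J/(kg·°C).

With ΣQ=0 the equilibrium temperature is the m·c-weighted mean:
T_f = (20.1*214 + 965.24*(-14) + 87.36*(-14)) / (20.1 + 965.24 + 87.36)
    = -10435 / 1072.7 ≈ -9.73 °C

T_f ≈ -9.7 °C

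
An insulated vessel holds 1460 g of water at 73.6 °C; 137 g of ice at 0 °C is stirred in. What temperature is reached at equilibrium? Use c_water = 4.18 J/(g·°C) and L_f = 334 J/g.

Energy conservation, ΣQ = 0:
fusion: m_ice L_f = 137×334 = 45758; meltwater 0→T: 137×4.18×T = 572.66 T; water cools: 1460×4.18×(T − 73.6) = 6102.8(T − 73.6)
6675.5 T = 449166 − 45758 = 403408
T ≈ 60.43 °C — above 0 °C, consistent with complete melting.

T_f ≈ 60.4 °C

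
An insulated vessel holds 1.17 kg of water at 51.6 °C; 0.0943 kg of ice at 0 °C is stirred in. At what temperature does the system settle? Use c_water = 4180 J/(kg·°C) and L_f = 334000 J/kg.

T_f ≈ 41.8 °C

Net heat exchanged in the isolated system is zero:
latent heat to melt: 0.0943·334000 = 31496
  warm the meltwater: 394.17 T
  water cools: 1.17·4180·(T − 51.6) = 4890.6(T − 51.6)
5284.8 T = 252355 − 31496 = 220859
T ≈ 41.79 °C — above 0 °C, consistent with complete melting.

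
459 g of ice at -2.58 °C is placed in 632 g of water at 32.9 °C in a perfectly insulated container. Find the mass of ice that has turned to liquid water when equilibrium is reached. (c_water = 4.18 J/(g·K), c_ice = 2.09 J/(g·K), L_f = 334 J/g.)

m_melted ≈ 253 g

Water can give up m c ΔT = 632·4.18·32.9 = 86914 J before reaching 0 °C.
Warming the ice to 0 °C takes 459·2.09·2.58 = 2475 J, leaving 84439 J for melting.
Melting all 459 g of ice would need 459·334 = 153306 J.
Since 84439 < 153306 J, not all the ice melts; equilibrium is at 0 °C.
m_melted·334 = 84439  ⇒  m_melted ≈ 252.8 g.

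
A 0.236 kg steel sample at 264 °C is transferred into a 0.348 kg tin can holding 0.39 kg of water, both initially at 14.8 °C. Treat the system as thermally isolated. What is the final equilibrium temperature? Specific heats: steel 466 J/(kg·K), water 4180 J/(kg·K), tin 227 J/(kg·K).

T_f ≈ 29.9 °C

Conservation of energy gives ΣQ = 0:
0.236*466*(T − 264) + 0.39*4180*(T − 14.8) + 0.348*227*(T − 14.8) = 0
109.98(T − 264) + 1630.2(T − 14.8) + 79(T − 14.8) = 0
1819.2 T = 54330
T = 54330 / 1819.2 = 29.9 °C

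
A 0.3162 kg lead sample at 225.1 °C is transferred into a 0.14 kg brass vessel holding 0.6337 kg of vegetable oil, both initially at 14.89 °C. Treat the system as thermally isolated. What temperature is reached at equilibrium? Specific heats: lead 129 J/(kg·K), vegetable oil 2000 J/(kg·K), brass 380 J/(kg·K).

T_f ≈ 21.2 °C

T_f is the heat-capacity-weighted average of the initial temperatures:
T_f = (40.79*225.1 + 1267.4*14.89 + 53.2*14.89) / (40.79 + 1267.4 + 53.2)
    = 28846 / 1361.4 ≈ 21.19 °C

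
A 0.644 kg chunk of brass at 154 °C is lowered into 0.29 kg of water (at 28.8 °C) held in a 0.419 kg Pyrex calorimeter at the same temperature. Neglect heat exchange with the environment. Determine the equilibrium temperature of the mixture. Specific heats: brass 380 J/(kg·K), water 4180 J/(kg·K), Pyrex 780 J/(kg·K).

T_f ≈ 46.0 °C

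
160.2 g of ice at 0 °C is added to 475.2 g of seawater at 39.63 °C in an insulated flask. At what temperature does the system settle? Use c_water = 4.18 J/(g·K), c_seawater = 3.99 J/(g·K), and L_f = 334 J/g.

T_f ≈ 8.4 °C

Conservation of energy gives ΣQ = 0:
latent heat to melt: 160.2·334 = 53507
  meltwater 0→T: 160.2·4.18·T = 669.64 T
  seawater: 1896(T − 39.63)
2565.7 T = 75140 − 53507 = 21634
T ≈ 8.43 °C — above 0 °C, consistent with complete melting.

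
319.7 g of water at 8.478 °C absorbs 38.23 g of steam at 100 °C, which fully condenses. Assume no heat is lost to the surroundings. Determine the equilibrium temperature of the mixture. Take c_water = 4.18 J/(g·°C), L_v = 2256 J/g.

T_f ≈ 75.9 °C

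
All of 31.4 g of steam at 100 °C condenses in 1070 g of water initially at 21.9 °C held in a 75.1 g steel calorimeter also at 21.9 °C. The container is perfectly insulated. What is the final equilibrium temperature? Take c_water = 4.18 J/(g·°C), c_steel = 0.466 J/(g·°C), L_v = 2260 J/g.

Conservation of energy gives ΣQ = 0:
latent heat released on condensation: 31.4×2260 = 70964
  condensate cools 100→T: 31.4×4.18×(T − 100) = 131.25(T − 100)
  original water: 4472.6(T − 21.9)
  steel cup: 75.1×0.466×(T − 21.9) = 35(T − 21.9)
4638.8 T = 70964 + 13125 + 98716 = 182806
T ≈ 39.41 °C — below 100 °C, confirming all the steam condensed.

T_f ≈ 39.4 °C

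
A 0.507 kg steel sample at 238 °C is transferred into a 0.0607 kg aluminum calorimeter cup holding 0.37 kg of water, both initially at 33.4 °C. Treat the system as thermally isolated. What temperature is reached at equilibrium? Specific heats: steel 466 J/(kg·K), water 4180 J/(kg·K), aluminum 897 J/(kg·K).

T_f is the heat-capacity-weighted average of the initial temperatures:
T_f = (236.26·238 + 1546.6·33.4 + 54.45·33.4) / (236.26 + 1546.6 + 54.45)
    = 109705 / 1837.3 ≈ 59.71 °C

T_f ≈ 59.7 °C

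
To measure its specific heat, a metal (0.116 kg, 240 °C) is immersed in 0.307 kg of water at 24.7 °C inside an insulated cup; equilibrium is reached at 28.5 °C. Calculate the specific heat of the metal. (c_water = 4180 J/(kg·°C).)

Heat lost by the metal = heat gained by the water:
0.116×c×(240 − 28.5) = 0.307×4180×(28.5 − 24.7)
24.53 c = 4876.4  ⇒  c ≈ 198.8 J/(kg·°C)

c ≈ 199 J/(kg·°C)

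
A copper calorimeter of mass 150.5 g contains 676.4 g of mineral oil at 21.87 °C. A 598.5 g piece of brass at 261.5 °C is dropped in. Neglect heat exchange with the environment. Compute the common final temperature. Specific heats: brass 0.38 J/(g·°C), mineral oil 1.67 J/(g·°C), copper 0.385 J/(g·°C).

T_f ≈ 60.4 °C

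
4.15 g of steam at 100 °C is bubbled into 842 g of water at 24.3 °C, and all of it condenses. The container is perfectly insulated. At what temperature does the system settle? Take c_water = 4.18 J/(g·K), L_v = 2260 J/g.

T_f ≈ 27.3 °C

Setting the total heat transfer to zero:
condense steam: −4.15·2260 = −9379
  condensed water 100 °C→T: 17.35(T − 100)
  original water: 3519.6(T − 24.3)
3536.9 T = 9379 + 1734.7 + 85525 = 96639
T ≈ 27.32 °C — below 100 °C, confirming all the steam condensed.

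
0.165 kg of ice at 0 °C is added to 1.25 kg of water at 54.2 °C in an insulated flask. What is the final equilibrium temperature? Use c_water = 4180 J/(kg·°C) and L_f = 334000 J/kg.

T_f ≈ 38.6 °C

Let T be the final temperature. ΣQ_i = 0:
melt ice: 0.165×334000 = 55110
  meltwater 0→T: 0.165×4180×T = 689.7 T
  water: 5225(T − 54.2)
5914.7 T = 283195 − 55110 = 228085
T ≈ 38.56 °C. Since T > 0 °C, the all-ice-melts assumption holds.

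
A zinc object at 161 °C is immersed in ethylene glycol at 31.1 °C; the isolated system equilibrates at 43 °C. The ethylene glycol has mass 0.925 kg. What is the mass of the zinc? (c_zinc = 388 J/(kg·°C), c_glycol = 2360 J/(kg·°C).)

m ≈ 0.567 kg

Let T be the final temperature. ΣQ_i = 0:
m·388·(43 − 161) + 0.925·2360·(43 − 31.1) = 0
-45784 m = -25978
m = -25978/-45784 ≈ 0.5674 kg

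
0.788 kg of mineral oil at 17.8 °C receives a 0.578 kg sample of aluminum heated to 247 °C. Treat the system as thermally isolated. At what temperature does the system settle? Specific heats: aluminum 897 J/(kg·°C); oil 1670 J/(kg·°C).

T_f ≈ 82.6 °C

Net heat exchanged in the isolated system is zero:
0.578×897×(T − 247) + 0.788×1670×(T − 17.8) = 0
518.47(T − 247) + 1316(T − 17.8) = 0
1834.4 T = 151485
T = 151485/1834.4 ≈ 82.58 °C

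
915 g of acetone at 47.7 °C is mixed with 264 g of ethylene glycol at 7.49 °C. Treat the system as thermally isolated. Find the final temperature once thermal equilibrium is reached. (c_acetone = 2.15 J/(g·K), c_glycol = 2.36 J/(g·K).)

Net heat exchanged in the isolated system is zero:
915·2.15·(T − 47.7) + 264·2.36·(T − 7.49) = 0
2590.3 T = 98504
T = 98504 / 2590.3 = 38 °C

T_f ≈ 38.0 °C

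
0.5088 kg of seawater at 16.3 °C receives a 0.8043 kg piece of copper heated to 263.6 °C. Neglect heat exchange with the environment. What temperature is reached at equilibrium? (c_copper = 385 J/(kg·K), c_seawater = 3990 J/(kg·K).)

T_f ≈ 49.0 °C

T_f = Σ m_i c_i T_i / Σ m_i c_i:
T_f = (309.66×263.6 + 2030.1×16.3) / (309.66 + 2030.1)
    = 114716 / 2339.8 ≈ 49.03 °C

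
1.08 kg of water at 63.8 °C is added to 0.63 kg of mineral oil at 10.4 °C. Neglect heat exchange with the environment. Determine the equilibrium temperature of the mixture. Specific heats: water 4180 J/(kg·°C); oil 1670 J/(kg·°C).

T_f = Σ m_i c_i T_i / Σ m_i c_i:
T_f = (4514.4*63.8 + 1052.1*10.4) / (4514.4 + 1052.1)
    = 298961 / 5566.5 ≈ 53.71 °C

T_f ≈ 53.7 °C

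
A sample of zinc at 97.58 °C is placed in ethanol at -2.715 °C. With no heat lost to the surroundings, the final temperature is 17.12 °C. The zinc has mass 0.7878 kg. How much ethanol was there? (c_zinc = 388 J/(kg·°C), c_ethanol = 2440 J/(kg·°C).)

m ≈ 0.508 kg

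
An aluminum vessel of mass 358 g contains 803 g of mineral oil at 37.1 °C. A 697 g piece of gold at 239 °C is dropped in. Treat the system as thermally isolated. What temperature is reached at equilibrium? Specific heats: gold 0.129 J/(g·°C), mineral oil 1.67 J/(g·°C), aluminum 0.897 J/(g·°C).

T_f is the heat-capacity-weighted average of the initial temperatures:
T_f = (89.91*239 + 1341*37.1 + 321.13*37.1) / (89.91 + 1341 + 321.13)
    = 83154 / 1752 ≈ 47.46 °C

T_f ≈ 47.5 °C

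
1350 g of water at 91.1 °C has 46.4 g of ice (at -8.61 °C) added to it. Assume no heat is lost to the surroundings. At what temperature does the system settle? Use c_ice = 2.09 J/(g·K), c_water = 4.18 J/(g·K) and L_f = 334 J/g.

Net heat exchanged in the isolated system is zero:
ice -8.61→0 °C: 46.4×2.09×8.61 = 834.96; melt ice: 46.4×334 = 15498; meltwater 0→T: 46.4×4.18×T = 193.95 T; water: 5643(T − 91.1)
5837 T = 514077 − 16333 = 497745
T ≈ 85.27 °C. Since T > 0 °C, the all-ice-melts assumption holds.

T_f ≈ 85.3 °C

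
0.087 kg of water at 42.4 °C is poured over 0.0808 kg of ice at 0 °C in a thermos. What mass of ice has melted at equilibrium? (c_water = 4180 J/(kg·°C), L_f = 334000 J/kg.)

m_melted ≈ 0.0462 kg

Water can give up m c ΔT = 0.087·4180·42.4 = 15419 J before reaching 0 °C.
Fully melting the ice requires m_ice L_f = 0.0808·334000 = 26987 J.
15419 J < 26987 J, so only part of the ice melts and the system sits at 0 °C.
m_melted·334000 = 15419  ⇒  m_melted ≈ 0.04617 kg.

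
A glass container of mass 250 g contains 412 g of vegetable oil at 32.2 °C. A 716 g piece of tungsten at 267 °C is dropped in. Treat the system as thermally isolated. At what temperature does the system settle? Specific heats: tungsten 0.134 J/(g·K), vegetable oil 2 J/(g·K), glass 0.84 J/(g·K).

T_f ≈ 52.1 °C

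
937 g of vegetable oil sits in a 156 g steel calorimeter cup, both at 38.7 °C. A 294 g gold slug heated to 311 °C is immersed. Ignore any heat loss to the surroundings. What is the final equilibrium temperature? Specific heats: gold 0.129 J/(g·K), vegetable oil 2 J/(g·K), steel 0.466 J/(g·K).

T_f ≈ 43.9 °C

Conservation of energy gives ΣQ = 0:
294×0.129×(T − 311) + 937×2×(T − 38.7) + 156×0.466×(T − 38.7) = 0
37.93(T − 311) + 1874(T − 38.7) + 72.7(T − 38.7) = 0
1984.6 T = 87132
T = 87132 / 1984.6 = 43.9 °C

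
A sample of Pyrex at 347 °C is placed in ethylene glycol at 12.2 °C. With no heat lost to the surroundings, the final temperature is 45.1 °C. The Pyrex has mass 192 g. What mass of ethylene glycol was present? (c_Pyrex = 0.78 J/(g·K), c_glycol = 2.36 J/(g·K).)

m ≈ 582 g

|Q_Pyrex| = |Q_glycol|:
192·0.78·(347 − 45.1) = m·2.36·(45.1 − 12.2)
77.64 m = 45213  ⇒  m ≈ 582.3 g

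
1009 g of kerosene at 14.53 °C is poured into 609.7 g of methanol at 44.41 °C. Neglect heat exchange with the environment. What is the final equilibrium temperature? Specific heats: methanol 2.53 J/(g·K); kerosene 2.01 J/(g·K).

T_f ≈ 27.4 °C

Set heat shed by the hot body equal to heat absorbed by the cold body:
609.7·2.53·(44.41 − T) = 1009·2.01·(T − 14.53)
1542.5(44.41 − T) = 2028.1(T − 14.53)
3570.6 T = 97972  ⇒  T ≈ 27.44 °C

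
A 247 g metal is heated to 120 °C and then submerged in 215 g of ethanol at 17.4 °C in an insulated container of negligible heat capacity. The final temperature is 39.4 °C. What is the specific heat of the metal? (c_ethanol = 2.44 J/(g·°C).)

c ≈ 0.58 J/(g·°C)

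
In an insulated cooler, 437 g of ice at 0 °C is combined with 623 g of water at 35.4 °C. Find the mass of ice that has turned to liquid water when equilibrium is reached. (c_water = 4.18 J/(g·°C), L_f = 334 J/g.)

Water can give up m c ΔT = 623×4.18×35.4 = 92187 J before reaching 0 °C.
To melt every bit of ice: 437×334 = 145958 J.
Since 92187 < 145958 J, not all the ice melts; equilibrium is at 0 °C.
m_melt = 92187 / L_f = 276 g.

m_melted ≈ 276 g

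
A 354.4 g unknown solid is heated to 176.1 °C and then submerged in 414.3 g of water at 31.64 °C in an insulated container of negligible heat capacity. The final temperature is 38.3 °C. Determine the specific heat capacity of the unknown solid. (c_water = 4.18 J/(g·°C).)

c ≈ 0.236 J/(g·°C)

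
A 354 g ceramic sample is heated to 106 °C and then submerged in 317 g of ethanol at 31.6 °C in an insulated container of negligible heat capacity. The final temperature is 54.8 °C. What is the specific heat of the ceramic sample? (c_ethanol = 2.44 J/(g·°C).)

Let T be the final temperature. ΣQ_i = 0:
354×c×(54.8 − 106) + 317×2.44×(54.8 − 31.6) = 0
-18125 c = -17945
c = -17945/-18125 ≈ 0.9901 J/(g·°C)

c ≈ 0.99 J/(g·°C)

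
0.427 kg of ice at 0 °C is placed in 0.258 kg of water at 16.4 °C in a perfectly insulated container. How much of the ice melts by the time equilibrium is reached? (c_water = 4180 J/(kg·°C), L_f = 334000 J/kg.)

Cooling the water to 0 °C releases 0.258×4180×16.4 = 17686 J.
Melting all 0.427 kg of ice would need 0.427×334000 = 142618 J.
Since 17686 < 142618 J, not all the ice melts; equilibrium is at 0 °C.
m_melt = 17686 / L_f = 0.05295 kg.

m_melted ≈ 0.053 kg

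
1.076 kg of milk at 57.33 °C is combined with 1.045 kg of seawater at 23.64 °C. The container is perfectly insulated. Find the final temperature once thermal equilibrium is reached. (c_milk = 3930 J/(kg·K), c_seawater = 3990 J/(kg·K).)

T_f ≈ 40.6 °C

Heat gained plus heat lost sum to zero:
1.076·3930·(T − 57.33) + 1.045·3990·(T − 23.64) = 0
4228.7(T − 57.33) + 4169.5(T − 23.64) = 0
(4228.7 + 4169.5) T = 4228.7·57.33 + 4169.5·23.64
T = 340998/8398.2 ≈ 40.60 °C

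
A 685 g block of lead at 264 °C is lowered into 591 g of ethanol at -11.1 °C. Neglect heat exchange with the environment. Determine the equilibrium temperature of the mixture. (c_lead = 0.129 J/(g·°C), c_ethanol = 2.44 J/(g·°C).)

Let T be the final temperature. ΣQ_i = 0:
685*0.129*(T − 264) + 591*2.44*(T − (-11.1)) = 0
88.37(T − 264) + 1442(T − (-11.1)) = 0
1530.4 T = 7321.7
T = 7321.7/1530.4 ≈ 4.78 °C

T_f ≈ 4.8 °C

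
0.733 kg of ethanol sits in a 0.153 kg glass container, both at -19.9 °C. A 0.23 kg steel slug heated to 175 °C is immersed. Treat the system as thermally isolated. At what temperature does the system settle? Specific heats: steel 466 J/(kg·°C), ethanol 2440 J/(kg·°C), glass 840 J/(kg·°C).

T_f ≈ -9.6 °C

Net heat exchanged in the isolated system is zero:
0.23*466*(T − 175) + 0.733*2440*(T − (-19.9)) + 0.153*840*(T − (-19.9)) = 0
107.18(T − 175) + 1788.5(T − (-19.9)) + 128.52(T − (-19.9)) = 0
2024.2 T = -19393
T ≈ -9.58 °C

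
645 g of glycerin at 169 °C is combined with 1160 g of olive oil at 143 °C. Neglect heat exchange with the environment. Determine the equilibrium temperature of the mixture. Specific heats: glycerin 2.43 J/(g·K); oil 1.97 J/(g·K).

Set heat shed by the hot body equal to heat absorbed by the cold body:
645*2.43*(169 − T) = 1160*1.97*(T − 143)
1567.4(169 − T) = 2285.2(T − 143)
3852.6 T = 591666  ⇒  T ≈ 153.58 °C

T_f ≈ 153.6 °C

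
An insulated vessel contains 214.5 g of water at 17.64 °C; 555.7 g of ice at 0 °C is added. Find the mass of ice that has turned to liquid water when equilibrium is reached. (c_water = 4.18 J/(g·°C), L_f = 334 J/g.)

m_melted ≈ 47.4 g

Heat available from the water dropping to 0 °C: 214.5×4.18×17.64 = 15816 J.
Melting all 555.7 g of ice would need 555.7×334 = 185604 J.
15816 J < 185604 J, so only part of the ice melts and the system sits at 0 °C.
m_melted×334 = 15816  ⇒  m_melted ≈ 47.35 g.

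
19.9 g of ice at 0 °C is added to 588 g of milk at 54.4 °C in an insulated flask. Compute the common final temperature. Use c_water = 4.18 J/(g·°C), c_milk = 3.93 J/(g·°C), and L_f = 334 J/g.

T_f ≈ 49.7 °C

Energy conservation, ΣQ = 0:
fusion: m_ice L_f = 19.9·334 = 6646.6
  warm the meltwater: 83.18 T
  milk: 2310.8(T − 54.4)
2394 T = 125710 − 6646.6 = 119063
T ≈ 49.73 °C — above 0 °C, consistent with complete melting.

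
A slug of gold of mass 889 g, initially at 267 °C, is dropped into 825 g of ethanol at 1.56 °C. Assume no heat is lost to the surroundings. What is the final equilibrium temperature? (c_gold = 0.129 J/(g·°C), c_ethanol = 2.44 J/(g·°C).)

T_f ≈ 15.9 °C

Net heat exchanged in the isolated system is zero:
889×0.129×(T − 267) + 825×2.44×(T − 1.56) = 0
114.68(T − 267) + 2013(T − 1.56) = 0
2127.7 T = 33760
T = 33760/2127.7 ≈ 15.87 °C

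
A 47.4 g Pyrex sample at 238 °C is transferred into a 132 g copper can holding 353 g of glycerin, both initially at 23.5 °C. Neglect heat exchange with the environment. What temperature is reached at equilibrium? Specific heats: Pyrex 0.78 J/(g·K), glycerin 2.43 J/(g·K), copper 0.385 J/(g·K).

Let T be the final temperature. ΣQ_i = 0:
47.4·0.78·(T − 238) + 353·2.43·(T − 23.5) + 132·0.385·(T − 23.5) = 0
945.58 T = 30152
T = 30152/945.58 ≈ 31.89 °C

T_f ≈ 31.9 °C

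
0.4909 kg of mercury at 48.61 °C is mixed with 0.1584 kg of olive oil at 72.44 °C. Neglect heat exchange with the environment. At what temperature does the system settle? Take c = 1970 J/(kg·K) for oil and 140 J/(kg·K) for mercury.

T_f ≈ 68.1 °C

Set heat shed by the hot body equal to heat absorbed by the cold body:
0.1584×1970×(72.44 − T) = 0.4909×140×(T − 48.61)
312.05(72.44 − T) = 68.73(T − 48.61)
380.77 T = 25946  ⇒  T ≈ 68.14 °C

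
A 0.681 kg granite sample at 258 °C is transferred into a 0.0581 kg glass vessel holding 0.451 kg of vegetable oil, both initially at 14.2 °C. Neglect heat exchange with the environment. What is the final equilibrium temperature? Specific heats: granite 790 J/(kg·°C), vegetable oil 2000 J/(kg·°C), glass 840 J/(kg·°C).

T_f is the heat-capacity-weighted average of the initial temperatures:
T_f = (537.99·258 + 902·14.2 + 48.8·14.2) / (537.99 + 902 + 48.8)
    = 152303 / 1488.8 ≈ 102.30 °C

T_f ≈ 102.3 °C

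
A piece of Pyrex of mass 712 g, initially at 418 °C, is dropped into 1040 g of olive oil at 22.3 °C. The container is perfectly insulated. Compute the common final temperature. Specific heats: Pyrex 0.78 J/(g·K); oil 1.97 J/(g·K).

Setting the total heat transfer to zero:
712·0.78·(T − 418) + 1040·1.97·(T − 22.3) = 0
555.36(T − 418) + 2048.8(T − 22.3) = 0
2604.2 T = 277829
T = 277829/2604.2 ≈ 106.69 °C

T_f ≈ 106.7 °C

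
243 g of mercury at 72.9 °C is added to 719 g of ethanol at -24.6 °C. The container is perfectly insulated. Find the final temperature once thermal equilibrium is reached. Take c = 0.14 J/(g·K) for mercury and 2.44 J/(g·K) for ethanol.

Conservation of energy gives ΣQ = 0:
243*0.14*(T − 72.9) + 719*2.44*(T − (-24.6)) = 0
1788.4 T = -40677
T = -40677/1788.4 ≈ -22.75 °C

T_f ≈ -22.7 °C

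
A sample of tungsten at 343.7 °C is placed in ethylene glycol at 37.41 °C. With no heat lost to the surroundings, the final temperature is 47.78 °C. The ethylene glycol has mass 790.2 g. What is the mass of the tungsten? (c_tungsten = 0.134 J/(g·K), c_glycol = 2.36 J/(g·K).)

m ≈ 488 g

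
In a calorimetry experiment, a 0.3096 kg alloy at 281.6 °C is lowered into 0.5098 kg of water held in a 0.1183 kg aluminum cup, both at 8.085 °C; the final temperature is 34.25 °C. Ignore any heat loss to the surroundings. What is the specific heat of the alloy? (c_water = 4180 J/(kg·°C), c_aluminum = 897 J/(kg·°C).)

Let T be the final temperature. ΣQ_i = 0:
0.3096×c×(34.25 − 281.6) + 0.5098×4180×(34.25 − 8.085) + 0.1183×897×(34.25 − 8.085) = 0
-76.58 c = -58533
c = -58533/-76.58 ≈ 764.3 J/(kg·°C)

c ≈ 764 J/(kg·°C)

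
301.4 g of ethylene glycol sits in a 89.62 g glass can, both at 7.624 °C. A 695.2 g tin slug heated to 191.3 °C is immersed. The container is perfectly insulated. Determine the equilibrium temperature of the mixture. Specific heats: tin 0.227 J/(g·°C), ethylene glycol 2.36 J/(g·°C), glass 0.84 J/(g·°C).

T_f ≈ 38.3 °C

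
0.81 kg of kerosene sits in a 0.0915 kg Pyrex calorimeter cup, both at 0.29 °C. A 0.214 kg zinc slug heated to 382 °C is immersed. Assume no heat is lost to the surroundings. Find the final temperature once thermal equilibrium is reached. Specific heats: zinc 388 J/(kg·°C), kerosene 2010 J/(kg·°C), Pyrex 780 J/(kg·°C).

T_f = Σ m_i c_i T_i / Σ m_i c_i:
T_f = (83.03·382 + 1628.1·0.29 + 71.37·0.29) / (83.03 + 1628.1 + 71.37)
    = 32211 / 1782.5 ≈ 18.07 °C

T_f ≈ 18.1 °C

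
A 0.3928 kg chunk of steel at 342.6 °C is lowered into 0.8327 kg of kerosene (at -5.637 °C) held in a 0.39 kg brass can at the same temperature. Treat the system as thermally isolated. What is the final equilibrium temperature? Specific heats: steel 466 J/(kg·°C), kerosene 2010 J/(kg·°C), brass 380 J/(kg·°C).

Conservation of energy gives ΣQ = 0:
0.3928*466*(T − 342.6) + 0.8327*2010*(T − (-5.637)) + 0.39*380*(T − (-5.637)) = 0
2005 T = 52441
T = 52441/2005 ≈ 26.16 °C

T_f ≈ 26.2 °C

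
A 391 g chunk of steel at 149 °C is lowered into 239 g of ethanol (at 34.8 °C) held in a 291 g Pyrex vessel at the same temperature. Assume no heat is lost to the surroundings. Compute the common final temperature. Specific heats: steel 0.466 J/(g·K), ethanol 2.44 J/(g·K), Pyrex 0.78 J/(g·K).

T_f ≈ 55.8 °C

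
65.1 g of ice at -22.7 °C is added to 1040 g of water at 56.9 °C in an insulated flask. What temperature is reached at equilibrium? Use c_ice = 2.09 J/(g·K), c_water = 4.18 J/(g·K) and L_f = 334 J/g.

Energy balance with sensible and latent terms:
warm ice to 0 °C: 65.1·2.09·(0 − (-22.7)) = 3088.5; fusion: m_ice L_f = 65.1·334 = 21743; warm the meltwater: 272.12 T; water cools: 1040·4.18·(T − 56.9) = 4347.2(T − 56.9)
4619.3 T = 247356 − 24832 = 222524
T ≈ 48.17 °C (positive, so assuming full melt was valid).

T_f ≈ 48.2 °C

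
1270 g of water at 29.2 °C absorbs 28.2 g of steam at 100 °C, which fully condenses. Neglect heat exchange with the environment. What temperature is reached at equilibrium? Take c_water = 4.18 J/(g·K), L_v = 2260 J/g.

T_f ≈ 42.5 °C

Conservation of energy gives ΣQ = 0:
latent heat released on condensation: 28.2×2260 = 63732
  condensate cools 100→T: 28.2×4.18×(T − 100) = 117.88(T − 100)
  water warms: 1270×4.18×(T − 29.2) = 5308.6(T − 29.2)
5426.5 T = 63732 + 11788 + 155011 = 230531
T ≈ 42.48 °C (< 100 °C, so full condensation is consistent).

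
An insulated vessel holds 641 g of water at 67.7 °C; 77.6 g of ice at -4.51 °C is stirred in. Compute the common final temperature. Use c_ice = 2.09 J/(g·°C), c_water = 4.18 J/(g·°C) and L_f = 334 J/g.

T_f ≈ 51.5 °C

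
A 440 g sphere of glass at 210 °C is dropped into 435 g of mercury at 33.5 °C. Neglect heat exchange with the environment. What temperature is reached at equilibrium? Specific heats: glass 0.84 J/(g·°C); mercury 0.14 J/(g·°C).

T_f ≈ 185.0 °C

With ΣQ=0 the equilibrium temperature is the m·c-weighted mean:
T_f = (369.6·210 + 60.9·33.5) / (369.6 + 60.9)
    = 79656 / 430.5 ≈ 185.03 °C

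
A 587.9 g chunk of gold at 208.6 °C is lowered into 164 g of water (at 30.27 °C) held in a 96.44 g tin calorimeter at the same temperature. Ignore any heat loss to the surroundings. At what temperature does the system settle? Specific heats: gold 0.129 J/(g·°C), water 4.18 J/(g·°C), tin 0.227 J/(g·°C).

T_f = Σ m_i c_i T_i / Σ m_i c_i:
T_f = (75.84*208.6 + 685.52*30.27 + 21.89*30.27) / (75.84 + 685.52 + 21.89)
    = 37233 / 783.25 ≈ 47.54 °C

T_f ≈ 47.5 °C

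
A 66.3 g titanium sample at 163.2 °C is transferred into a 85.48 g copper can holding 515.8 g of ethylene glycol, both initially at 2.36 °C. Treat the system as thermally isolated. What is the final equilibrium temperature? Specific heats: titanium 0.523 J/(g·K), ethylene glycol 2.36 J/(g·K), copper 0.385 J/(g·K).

Let T be the final temperature. ΣQ_i = 0:
66.3×0.523×(T − 163.2) + 515.8×2.36×(T − 2.36) + 85.48×0.385×(T − 2.36) = 0
(34.67 + 1217.3 + 32.91) T = 34.67×163.2 + 1217.3×2.36 + 32.91×2.36
T ≈ 6.70 °C

T_f ≈ 6.7 °C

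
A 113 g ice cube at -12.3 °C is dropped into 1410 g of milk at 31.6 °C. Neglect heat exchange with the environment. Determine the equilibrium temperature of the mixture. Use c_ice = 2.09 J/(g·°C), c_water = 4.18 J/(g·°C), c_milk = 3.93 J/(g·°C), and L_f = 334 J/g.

Heat gained plus heat lost sum to zero:
warm ice to 0 °C: 113×2.09×(0 − (-12.3)) = 2904.9
  fusion: m_ice L_f = 113×334 = 37742
  warm the meltwater: 472.34 T
  milk cools: 1410×3.93×(T − 31.6) = 5541.3(T − 31.6)
6013.6 T = 175105 − 40647 = 134458
T ≈ 22.36 °C (positive, so assuming full melt was valid).

T_f ≈ 22.4 °C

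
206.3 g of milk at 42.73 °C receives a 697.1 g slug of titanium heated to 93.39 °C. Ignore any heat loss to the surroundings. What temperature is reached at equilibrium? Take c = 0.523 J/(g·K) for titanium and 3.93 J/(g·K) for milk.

T_f ≈ 58.4 °C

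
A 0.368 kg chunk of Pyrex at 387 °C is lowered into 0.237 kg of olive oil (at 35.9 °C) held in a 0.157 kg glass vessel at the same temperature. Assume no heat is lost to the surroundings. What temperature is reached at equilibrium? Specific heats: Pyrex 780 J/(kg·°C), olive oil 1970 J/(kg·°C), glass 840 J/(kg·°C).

T_f is the heat-capacity-weighted average of the initial temperatures:
T_f = (287.04*387 + 466.89*35.9 + 131.88*35.9) / (287.04 + 466.89 + 131.88)
    = 132580 / 885.81 ≈ 149.67 °C

T_f ≈ 149.7 °C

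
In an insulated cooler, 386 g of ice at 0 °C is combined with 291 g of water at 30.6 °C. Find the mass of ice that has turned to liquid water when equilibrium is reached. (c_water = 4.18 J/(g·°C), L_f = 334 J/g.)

m_melted ≈ 111 g

Heat available from the water dropping to 0 °C: 291×4.18×30.6 = 37221 J.
Melting all 386 g of ice would need 386×334 = 128924 J.
37221 J < 128924 J, so only part of the ice melts and the system sits at 0 °C.
m_melt = 37221 / L_f = 111.4 g.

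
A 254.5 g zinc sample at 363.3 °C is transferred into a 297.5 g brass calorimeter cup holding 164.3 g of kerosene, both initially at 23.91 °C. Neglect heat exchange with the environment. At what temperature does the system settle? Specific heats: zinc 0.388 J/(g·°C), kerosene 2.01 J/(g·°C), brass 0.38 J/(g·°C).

T_f ≈ 85.7 °C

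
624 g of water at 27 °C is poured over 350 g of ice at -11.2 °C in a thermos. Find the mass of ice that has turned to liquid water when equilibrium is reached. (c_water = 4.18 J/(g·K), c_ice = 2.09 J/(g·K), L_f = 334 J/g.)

m_melted ≈ 186 g

Cooling the water to 0 °C releases 624×4.18×27 = 70425 J.
Warming the ice to 0 °C takes 350×2.09×11.2 = 8192.8 J, leaving 62232 J for melting.
Fully melting the ice requires m_ice L_f = 350×334 = 116900 J.
62232 J < 116900 J, so only part of the ice melts and the system sits at 0 °C.
m_melt = 62232 / L_f = 186.3 g.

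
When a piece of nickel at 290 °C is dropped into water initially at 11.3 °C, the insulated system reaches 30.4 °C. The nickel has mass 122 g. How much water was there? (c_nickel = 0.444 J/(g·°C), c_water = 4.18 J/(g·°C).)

m ≈ 176 g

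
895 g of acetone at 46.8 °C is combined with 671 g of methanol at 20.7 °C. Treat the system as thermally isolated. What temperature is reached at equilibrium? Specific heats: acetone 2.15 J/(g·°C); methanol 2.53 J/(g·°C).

Heat lost by the acetone equals heat gained by the methanol:
895*2.15*(46.8 − T) = 671*2.53*(T − 20.7)
1924.2(46.8 − T) = 1697.6(T − 20.7)
3621.9 T = 125196  ⇒  T ≈ 34.57 °C

T_f ≈ 34.6 °C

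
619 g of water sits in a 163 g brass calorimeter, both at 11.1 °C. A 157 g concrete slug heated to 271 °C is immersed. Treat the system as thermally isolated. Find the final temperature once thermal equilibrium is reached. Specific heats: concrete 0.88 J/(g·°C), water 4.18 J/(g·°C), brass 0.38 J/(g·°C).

T_f = Σ m_i c_i T_i / Σ m_i c_i:
T_f = (138.16*271 + 2587.4*11.1 + 61.94*11.1) / (138.16 + 2587.4 + 61.94)
    = 66849 / 2787.5 ≈ 23.98 °C

T_f ≈ 24.0 °C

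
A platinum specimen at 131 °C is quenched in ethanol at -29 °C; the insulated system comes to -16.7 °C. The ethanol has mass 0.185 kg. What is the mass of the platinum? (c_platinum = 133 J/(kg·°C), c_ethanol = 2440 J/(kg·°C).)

m ≈ 0.283 kg

Heat lost by the platinum = heat gained by the ethanol:
m·133·(131 − -16.7) = 0.185·2440·(-16.7 − (-29))
19644 m = 5552.2  ⇒  m ≈ 0.2826 kg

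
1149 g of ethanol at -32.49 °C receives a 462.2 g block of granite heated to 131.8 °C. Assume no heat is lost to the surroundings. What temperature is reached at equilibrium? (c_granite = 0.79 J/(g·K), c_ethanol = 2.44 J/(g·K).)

|Q_granite| = |Q_ethanol|:
462.2·0.79·(131.8 − T) = 1149·2.44·(T − (-32.49))
365.14(131.8 − T) = 2803.6(T − (-32.49))
3168.7 T = -42962  ⇒  T ≈ -13.56 °C

T_f ≈ -13.6 °C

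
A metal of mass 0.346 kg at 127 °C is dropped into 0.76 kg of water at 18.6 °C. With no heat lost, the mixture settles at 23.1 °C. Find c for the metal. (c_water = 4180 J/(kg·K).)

c ≈ 398 J/(kg·K)

Heat gained plus heat lost sum to zero:
0.346·c·(23.1 − 127) + 0.76·4180·(23.1 − 18.6) = 0
-35.95 c = -14296
c = -14296/-35.95 ≈ 397.7 J/(kg·K)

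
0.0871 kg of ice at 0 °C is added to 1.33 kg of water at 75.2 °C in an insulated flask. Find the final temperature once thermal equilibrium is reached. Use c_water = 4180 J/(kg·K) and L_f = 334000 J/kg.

Conservation of energy gives ΣQ = 0:
melt ice: 0.0871×334000 = 29091; meltwater 0→T: 0.0871×4180×T = 364.08 T; water: 5559.4(T − 75.2)
5923.5 T = 418067 − 29091 = 388975
T ≈ 65.67 °C — above 0 °C, consistent with complete melting.

T_f ≈ 65.7 °C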